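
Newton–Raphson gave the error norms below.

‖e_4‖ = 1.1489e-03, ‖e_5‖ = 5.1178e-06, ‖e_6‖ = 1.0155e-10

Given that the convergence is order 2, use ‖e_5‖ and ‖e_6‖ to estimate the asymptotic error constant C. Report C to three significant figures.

3.88

C ≈ ‖e_6‖ / ‖e_5‖^2
  = 1.0155e-10 / (5.1178e-06)^2
  = 1.0155e-10 / 2.61919e-11 ≈ 3.8772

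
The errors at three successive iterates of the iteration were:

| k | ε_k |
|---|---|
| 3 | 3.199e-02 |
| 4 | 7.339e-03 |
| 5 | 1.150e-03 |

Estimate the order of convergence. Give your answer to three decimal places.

1.259

p ≈ ln(ε_5/ε_4) / ln(ε_4/ε_3)
  = ln(1.150e-03/7.339e-03) / ln(7.339e-03/3.199e-02)
  = ln(0.156697) / ln(0.229415)
  = -1.853441 / -1.472223 ≈ 1.258940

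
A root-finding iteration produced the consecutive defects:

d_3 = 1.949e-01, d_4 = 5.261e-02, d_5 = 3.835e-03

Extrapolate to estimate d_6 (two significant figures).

2.0e-5

First estimate the order: p ≈ ln(d_5/d_4) / ln(d_4/d_3) = ln(3.835e-03/5.261e-02)/ln(5.261e-02/1.949e-01) = ln(0.0728949)/ln(0.269933) ≈ 1.9997.
Then d_6 ≈ d_5·(d_5/d_4)^p = 3.835e-03·(0.0728949)^1.9997 = 3.835e-03·0.00531784 ≈ 2.039e-05.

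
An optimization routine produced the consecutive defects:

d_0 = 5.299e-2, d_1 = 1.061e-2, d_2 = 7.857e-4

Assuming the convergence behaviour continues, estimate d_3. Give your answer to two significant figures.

1.2e-5

First estimate the order: p ≈ ln(d_2/d_1) / ln(d_1/d_0) = ln(7.857e-4/1.061e-2)/ln(1.061e-2/5.299e-2) = ln(0.0740528)/ln(0.200226) ≈ 1.6185.
Then d_3 ≈ d_2·(d_2/d_1)^p = 7.857e-4·(0.0740528)^1.6185 = 7.857e-4·0.0148031 ≈ 1.163e-05.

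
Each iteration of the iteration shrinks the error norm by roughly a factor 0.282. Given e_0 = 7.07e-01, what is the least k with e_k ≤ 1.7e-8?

14

After k steps, e_k ≈ 7.07e-01·0.282^k.
Need 0.282^k ≤ 1.7e-8/7.07e-01 = 2.40453e-08.
k ≥ ln(2.40453e-08)/ln(0.282) = -17.5433/-1.26585 = 13.859.
Smallest integer k = 14.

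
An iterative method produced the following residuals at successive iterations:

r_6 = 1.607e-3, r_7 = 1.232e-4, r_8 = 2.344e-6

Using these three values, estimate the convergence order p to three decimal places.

1.543

p ≈ ln(r_8/r_7) / ln(r_7/r_6)
  = ln(2.344e-6/1.232e-4) / ln(1.232e-4/1.607e-3)
  = ln(0.019026) / ln(0.0766646)
  = -3.961949 / -2.568315 ≈ 1.542626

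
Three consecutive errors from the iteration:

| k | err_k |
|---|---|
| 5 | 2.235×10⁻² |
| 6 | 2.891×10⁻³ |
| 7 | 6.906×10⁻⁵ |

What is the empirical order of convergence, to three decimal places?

p ≈ ln(err_7/err_6) / ln(err_6/err_5)
  = ln(6.906×10⁻⁵/2.891×10⁻³) / ln(2.891×10⁻³/2.235×10⁻²)
  = ln(0.0238879) / ln(0.129351)
  = -3.734383 / -2.045226 ≈ 1.825902

1.826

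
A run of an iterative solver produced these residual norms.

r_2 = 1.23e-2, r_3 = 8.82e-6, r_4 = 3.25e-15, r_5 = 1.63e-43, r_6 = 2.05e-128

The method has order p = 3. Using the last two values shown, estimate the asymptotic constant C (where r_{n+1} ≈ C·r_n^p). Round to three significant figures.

4.73

C ≈ r_6 / r_5^3
  = 2.05e-128 / (1.63e-43)^3
  = 2.05e-128 / 4.33075e-129 ≈ 4.7336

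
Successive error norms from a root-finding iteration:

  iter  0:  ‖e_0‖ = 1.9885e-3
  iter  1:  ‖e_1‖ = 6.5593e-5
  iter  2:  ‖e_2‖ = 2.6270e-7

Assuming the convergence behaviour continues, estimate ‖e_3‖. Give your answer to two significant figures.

3.5e-11

First estimate the order: p ≈ ln(‖e_2‖/‖e_1‖) / ln(‖e_1‖/‖e_0‖) = ln(2.6270e-7/6.5593e-5)/ln(6.5593e-5/1.9885e-3) = ln(0.004005)/ln(0.0329862) ≈ 1.6180.
Then ‖e_3‖ ≈ ‖e_2‖·(‖e_2‖/‖e_1‖)^p = 2.6270e-7·(0.004005)^1.6180 = 2.6270e-7·0.000132133 ≈ 3.471e-11.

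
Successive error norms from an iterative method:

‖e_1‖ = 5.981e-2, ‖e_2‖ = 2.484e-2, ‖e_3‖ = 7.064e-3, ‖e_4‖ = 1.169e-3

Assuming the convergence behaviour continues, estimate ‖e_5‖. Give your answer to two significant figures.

First estimate the order: p ≈ ln(‖e_4‖/‖e_3‖) / ln(‖e_3‖/‖e_2‖) = ln(1.169e-3/7.064e-3)/ln(7.064e-3/2.484e-2) = ln(0.165487)/ln(0.28438) ≈ 1.4306.
Then ‖e_5‖ ≈ ‖e_4‖·(‖e_4‖/‖e_3‖)^p = 1.169e-3·(0.165487)^1.4306 = 1.169e-3·0.0762717 ≈ 8.916e-05.

8.9e-5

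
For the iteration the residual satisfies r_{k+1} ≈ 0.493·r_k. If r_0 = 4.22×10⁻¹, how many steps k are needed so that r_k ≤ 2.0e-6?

After k steps, r_k ≈ 4.22×10⁻¹·0.493^k.
Need 0.493^k ≤ 2.0e-6/4.22×10⁻¹ = 4.73934e-06.
k ≥ ln(4.73934e-06)/ln(0.493) = -12.2596/-0.70725 = 17.334.
Smallest integer k = 18.

18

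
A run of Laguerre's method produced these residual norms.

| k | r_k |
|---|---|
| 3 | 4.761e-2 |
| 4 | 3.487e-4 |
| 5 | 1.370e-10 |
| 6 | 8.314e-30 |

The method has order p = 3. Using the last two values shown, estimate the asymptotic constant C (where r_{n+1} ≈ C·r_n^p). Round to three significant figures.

C ≈ r_6 / r_5^3
  = 8.314e-30 / (1.370e-10)^3
  = 8.314e-30 / 2.57135e-30 ≈ 3.2333

3.23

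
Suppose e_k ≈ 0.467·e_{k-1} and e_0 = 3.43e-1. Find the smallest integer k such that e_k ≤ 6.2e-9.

24

After k steps, e_k ≈ 3.43e-1·0.467^k.
Need 0.467^k ≤ 6.2e-9/3.43e-1 = 1.80758e-08.
k ≥ ln(1.80758e-08)/ln(0.467) = -17.8287/-0.76143 = 23.415.
Smallest integer k = 24.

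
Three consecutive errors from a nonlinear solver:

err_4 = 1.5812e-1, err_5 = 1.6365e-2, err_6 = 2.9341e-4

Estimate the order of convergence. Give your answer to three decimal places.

p ≈ ln(err_6/err_5) / ln(err_5/err_4)
  = ln(2.9341e-4/1.6365e-2) / ln(1.6365e-2/1.5812e-1)
  = ln(0.0179291) / ln(0.103497)
  = -4.021330 / -2.268213 ≈ 1.772907

1.773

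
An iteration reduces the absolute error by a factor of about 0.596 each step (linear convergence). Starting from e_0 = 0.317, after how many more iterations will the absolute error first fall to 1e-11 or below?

47

After k steps, e_k ≈ 0.317·0.596^k.
Need 0.596^k ≤ 1e-11/0.317 = 3.15457e-11.
k ≥ ln(3.15457e-11)/ln(0.596) = -24.1796/-0.51751 = 46.723.
Smallest integer k = 47.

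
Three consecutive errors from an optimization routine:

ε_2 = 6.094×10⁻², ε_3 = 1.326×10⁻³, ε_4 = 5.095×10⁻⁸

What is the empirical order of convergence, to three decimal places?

2.656

p ≈ ln(ε_4/ε_3) / ln(ε_3/ε_2)
  = ln(5.095×10⁻⁸/1.326×10⁻³) / ln(1.326×10⁻³/6.094×10⁻²)
  = ln(3.84238e-05) / ln(0.0217591)
  = -10.166833 / -3.827723 ≈ 2.656105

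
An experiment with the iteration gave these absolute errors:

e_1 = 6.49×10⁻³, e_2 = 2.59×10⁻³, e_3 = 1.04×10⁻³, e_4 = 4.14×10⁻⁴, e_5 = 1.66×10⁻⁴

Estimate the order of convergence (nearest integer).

1

Consecutive ratios: e_5/e_4 = 1.66×10⁻⁴/4.14×10⁻⁴ = 0.400966, e_4/e_3 = 4.14×10⁻⁴/1.04×10⁻³ = 0.398077.
p ≈ ln(0.400966)/ln(0.398077) = -0.9139/-0.9211 ≈ 0.99.
So the convergence is linear (order 1).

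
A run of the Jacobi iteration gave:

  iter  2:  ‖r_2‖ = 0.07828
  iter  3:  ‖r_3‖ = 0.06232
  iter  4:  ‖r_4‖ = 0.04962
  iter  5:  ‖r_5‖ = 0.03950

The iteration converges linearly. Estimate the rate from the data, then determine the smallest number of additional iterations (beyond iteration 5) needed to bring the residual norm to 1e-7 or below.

Rate ρ ≈ ‖r_5‖/‖r_4‖ = 0.03950/0.04962 = 0.7960.
After j more steps, ‖r_{5+j}‖ ≈ 0.03950·ρ^j; need ρ^j ≤ 1e-7/0.03950 = 2.53165e-06.
j ≥ ln(2.53165e-06)/ln(0.7960) = -12.8866/-0.22816 = 56.481.
So 57 more iterations are needed.

57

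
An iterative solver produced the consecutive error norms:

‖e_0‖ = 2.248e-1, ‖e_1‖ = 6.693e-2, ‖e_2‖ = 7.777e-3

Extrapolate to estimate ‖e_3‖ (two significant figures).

First estimate the order: p ≈ ln(‖e_2‖/‖e_1‖) / ln(‖e_1‖/‖e_0‖) = ln(7.777e-3/6.693e-2)/ln(6.693e-2/2.248e-1) = ln(0.116196)/ln(0.297731) ≈ 1.7766.
Then ‖e_3‖ ≈ ‖e_2‖·(‖e_2‖/‖e_1‖)^p = 7.777e-3·(0.116196)^1.7766 = 7.777e-3·0.0218383 ≈ 0.0001698.

1.7e-4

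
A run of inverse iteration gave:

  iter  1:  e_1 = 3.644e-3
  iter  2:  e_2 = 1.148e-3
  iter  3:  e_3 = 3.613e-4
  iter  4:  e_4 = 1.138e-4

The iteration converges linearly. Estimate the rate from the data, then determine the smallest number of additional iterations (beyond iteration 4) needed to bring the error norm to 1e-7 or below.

Rate ρ ≈ e_4/e_3 = 1.138e-4/3.613e-4 = 0.3150.
After j more steps, e_{4+j} ≈ 1.138e-4·ρ^j; need ρ^j ≤ 1e-7/1.138e-4 = 0.000878735.
j ≥ ln(0.000878735)/ln(0.3150) = -7.0370/-1.15518 = 6.092.
So 7 more iterations are needed.

7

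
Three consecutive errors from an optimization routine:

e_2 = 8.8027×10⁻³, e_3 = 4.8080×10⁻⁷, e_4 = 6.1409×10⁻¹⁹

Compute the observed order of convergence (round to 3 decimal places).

p ≈ ln(e_4/e_3) / ln(e_3/e_2)
  = ln(6.1409×10⁻¹⁹/4.8080×10⁻⁷) / ln(4.8080×10⁻⁷/8.8027×10⁻³)
  = ln(1.27723e-12) / ln(5.46196e-05)
  = -27.386327 / -9.815118 ≈ 2.790219

2.790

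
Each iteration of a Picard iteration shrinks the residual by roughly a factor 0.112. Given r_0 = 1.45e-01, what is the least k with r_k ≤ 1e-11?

11

After k steps, r_k ≈ 1.45e-01·0.112^k.
Need 0.112^k ≤ 1e-11/1.45e-01 = 6.89655e-11.
k ≥ ln(6.89655e-11)/ln(0.112) = -23.3974/-2.18926 = 10.687.
Smallest integer k = 11.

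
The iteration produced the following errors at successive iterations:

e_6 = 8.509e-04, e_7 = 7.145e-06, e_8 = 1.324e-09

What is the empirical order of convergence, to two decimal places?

1.80

p ≈ ln(e_8/e_7) / ln(e_7/e_6)
  = ln(1.324e-09/7.145e-06) / ln(7.145e-06/8.509e-04)
  = ln(0.000185304) / ln(0.00839699)
  = -8.59351 / -4.77988 ≈ 1.79785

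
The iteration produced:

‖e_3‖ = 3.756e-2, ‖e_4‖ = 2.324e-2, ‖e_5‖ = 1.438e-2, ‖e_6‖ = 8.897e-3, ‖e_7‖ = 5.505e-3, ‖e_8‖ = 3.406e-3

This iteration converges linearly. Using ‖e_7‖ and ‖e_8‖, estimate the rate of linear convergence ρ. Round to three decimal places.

0.619

ρ ≈ ‖e_8‖/‖e_7‖ = 3.406e-3/5.505e-3 = 0.61871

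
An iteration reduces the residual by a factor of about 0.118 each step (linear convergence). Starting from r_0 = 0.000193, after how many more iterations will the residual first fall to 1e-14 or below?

12

After k steps, r_k ≈ 0.000193·0.118^k.
Need 0.118^k ≤ 1e-14/0.000193 = 5.18135e-11.
k ≥ ln(5.18135e-11)/ln(0.118) = -23.6834/-2.13707 = 11.082.
Smallest integer k = 12.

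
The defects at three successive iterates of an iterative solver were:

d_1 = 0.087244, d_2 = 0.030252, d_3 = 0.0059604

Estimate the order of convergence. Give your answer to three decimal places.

1.534

p ≈ ln(d_3/d_2) / ln(d_2/d_1)
  = ln(0.0059604/0.030252) / ln(0.030252/0.087244)
  = ln(0.197025) / ln(0.346752)
  = -1.624425 / -1.059145 ≈ 1.533714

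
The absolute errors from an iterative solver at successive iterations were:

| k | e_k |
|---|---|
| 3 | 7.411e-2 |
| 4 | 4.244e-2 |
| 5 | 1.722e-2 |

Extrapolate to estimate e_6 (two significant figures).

4.0e-3

First estimate the order: p ≈ ln(e_5/e_4) / ln(e_4/e_3) = ln(1.722e-2/4.244e-2)/ln(4.244e-2/7.411e-2) = ln(0.405749)/ln(0.572662) ≈ 1.6181.
Then e_6 ≈ e_5·(e_5/e_4)^p = 1.722e-2·(0.405749)^1.6181 = 1.722e-2·0.232339 ≈ 0.004001.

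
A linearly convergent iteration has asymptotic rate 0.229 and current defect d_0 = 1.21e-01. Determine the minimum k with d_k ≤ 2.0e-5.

After k steps, d_k ≈ 1.21e-01·0.229^k.
Need 0.229^k ≤ 2.0e-5/1.21e-01 = 0.000165289.
k ≥ ln(0.000165289)/ln(0.229) = -8.7078/-1.47403 = 5.907.
Smallest integer k = 6.

6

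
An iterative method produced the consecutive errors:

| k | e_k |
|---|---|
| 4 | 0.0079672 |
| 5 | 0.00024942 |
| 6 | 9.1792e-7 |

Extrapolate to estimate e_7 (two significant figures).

First estimate the order: p ≈ ln(e_6/e_5) / ln(e_5/e_4) = ln(9.1792e-7/0.00024942)/ln(0.00024942/0.0079672) = ln(0.00368022)/ln(0.0313059) ≈ 1.6180.
Then e_7 ≈ e_6·(e_6/e_5)^p = 9.1792e-7·(0.00368022)^1.6180 = 9.1792e-7·0.000115235 ≈ 1.058e-10.

1.1e-10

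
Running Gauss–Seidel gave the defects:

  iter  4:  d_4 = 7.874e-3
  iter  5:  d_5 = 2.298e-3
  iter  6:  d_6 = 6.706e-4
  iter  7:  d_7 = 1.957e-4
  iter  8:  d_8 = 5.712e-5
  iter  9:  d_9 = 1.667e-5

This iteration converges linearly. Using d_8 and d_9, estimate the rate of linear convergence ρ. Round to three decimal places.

ρ ≈ d_9/d_8 = 1.667e-5/5.712e-5 = 0.29184

0.292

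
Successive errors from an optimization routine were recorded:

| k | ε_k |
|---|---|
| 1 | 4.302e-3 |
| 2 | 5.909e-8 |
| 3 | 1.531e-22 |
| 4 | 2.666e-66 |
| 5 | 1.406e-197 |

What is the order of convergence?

Consecutive ratios: ε_5/ε_4 = 1.406e-197/2.666e-66 = 5.27382e-132, ε_4/ε_3 = 2.666e-66/1.531e-22 = 1.74135e-44.
p ≈ ln(5.27382e-132)/ln(1.74135e-44) = -302.2785/-100.7591 ≈ 3.00.
So the convergence is cubic (order 3).

3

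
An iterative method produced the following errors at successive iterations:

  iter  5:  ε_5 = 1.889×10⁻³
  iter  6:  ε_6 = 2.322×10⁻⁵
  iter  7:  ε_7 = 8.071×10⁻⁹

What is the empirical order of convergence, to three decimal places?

1.811

p ≈ ln(ε_7/ε_6) / ln(ε_6/ε_5)
  = ln(8.071×10⁻⁹/2.322×10⁻⁵) / ln(2.322×10⁻⁵/1.889×10⁻³)
  = ln(0.000347588) / ln(0.0122922)
  = -7.964493 / -4.398790 ≈ 1.810610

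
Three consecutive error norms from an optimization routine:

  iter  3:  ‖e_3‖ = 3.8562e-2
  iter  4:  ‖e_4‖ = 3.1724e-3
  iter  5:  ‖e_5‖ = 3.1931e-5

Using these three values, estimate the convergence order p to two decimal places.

1.84

p ≈ ln(‖e_5‖/‖e_4‖) / ln(‖e_4‖/‖e_3‖)
  = ln(3.1931e-5/3.1724e-3) / ln(3.1724e-3/3.8562e-2)
  = ln(0.0100653) / ln(0.0822675)
  = -4.59866 / -2.49778 ≈ 1.84110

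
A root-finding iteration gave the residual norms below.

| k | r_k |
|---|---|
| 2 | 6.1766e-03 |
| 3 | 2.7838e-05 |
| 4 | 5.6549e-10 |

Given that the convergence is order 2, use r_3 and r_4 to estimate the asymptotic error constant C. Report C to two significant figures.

C ≈ r_4 / r_3^2
  = 5.6549e-10 / (2.7838e-05)^2
  = 5.6549e-10 / 7.74954e-10 ≈ 0.72971

0.73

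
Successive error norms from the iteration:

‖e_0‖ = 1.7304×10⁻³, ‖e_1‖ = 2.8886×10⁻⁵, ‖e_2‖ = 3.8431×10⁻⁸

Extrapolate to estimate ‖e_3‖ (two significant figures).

8.5e-13

First estimate the order: p ≈ ln(‖e_2‖/‖e_1‖) / ln(‖e_1‖/‖e_0‖) = ln(3.8431×10⁻⁸/2.8886×10⁻⁵)/ln(2.8886×10⁻⁵/1.7304×10⁻³) = ln(0.00133044)/ln(0.0166933) ≈ 1.6180.
Then ‖e_3‖ ≈ ‖e_2‖·(‖e_2‖/‖e_1‖)^p = 3.8431×10⁻⁸·(0.00133044)^1.6180 = 3.8431×10⁻⁸·2.22139e-05 ≈ 8.537e-13.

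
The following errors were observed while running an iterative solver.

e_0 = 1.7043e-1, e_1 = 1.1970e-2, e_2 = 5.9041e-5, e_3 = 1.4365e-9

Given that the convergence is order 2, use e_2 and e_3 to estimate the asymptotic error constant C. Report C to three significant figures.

C ≈ e_3 / e_2^2
  = 1.4365e-9 / (5.9041e-5)^2
  = 1.4365e-9 / 3.48584e-09 ≈ 0.4121

0.412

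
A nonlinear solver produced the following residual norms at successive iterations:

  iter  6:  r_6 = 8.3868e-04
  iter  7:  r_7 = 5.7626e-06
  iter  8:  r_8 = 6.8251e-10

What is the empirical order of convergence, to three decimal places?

1.815

p ≈ ln(r_8/r_7) / ln(r_7/r_6)
  = ln(6.8251e-10/5.7626e-06) / ln(5.7626e-06/8.3868e-04)
  = ln(0.000118438) / ln(0.00687104)
  = -9.041121 / -4.980440 ≈ 1.815326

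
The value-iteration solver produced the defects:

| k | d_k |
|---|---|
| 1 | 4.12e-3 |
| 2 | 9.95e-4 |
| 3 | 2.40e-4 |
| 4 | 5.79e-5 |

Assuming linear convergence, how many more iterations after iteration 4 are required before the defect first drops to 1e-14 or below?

Rate ρ ≈ d_4/d_3 = 5.79e-5/2.40e-4 = 0.2412.
After j more steps, d_{4+j} ≈ 5.79e-5·ρ^j; need ρ^j ≤ 1e-14/5.79e-5 = 1.72712e-10.
j ≥ ln(1.72712e-10)/ln(0.2412) = -22.4794/-1.42213 = 15.807.
So 16 more iterations are needed.

16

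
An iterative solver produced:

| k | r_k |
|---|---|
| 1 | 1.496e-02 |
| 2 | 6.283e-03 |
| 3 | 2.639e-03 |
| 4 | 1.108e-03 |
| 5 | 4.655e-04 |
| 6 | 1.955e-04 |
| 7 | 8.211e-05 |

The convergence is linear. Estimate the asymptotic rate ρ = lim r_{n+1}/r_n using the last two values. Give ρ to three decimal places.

0.420

ρ ≈ r_7/r_6 = 8.211e-05/1.955e-04 = 0.42000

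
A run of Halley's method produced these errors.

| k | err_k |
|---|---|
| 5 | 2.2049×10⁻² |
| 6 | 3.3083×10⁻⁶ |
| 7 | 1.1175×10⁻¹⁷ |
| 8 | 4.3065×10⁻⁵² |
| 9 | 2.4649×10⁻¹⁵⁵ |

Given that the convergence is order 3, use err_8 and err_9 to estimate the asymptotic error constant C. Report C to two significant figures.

0.31

C ≈ err_9 / err_8^3
  = 2.4649×10⁻¹⁵⁵ / (4.3065×10⁻⁵²)^3
  = 2.4649×10⁻¹⁵⁵ / 7.98681e-155 ≈ 0.30862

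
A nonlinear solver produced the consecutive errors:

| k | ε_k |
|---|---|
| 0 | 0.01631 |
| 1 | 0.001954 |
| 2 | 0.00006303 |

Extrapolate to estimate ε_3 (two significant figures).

2.4e-7

First estimate the order: p ≈ ln(ε_2/ε_1) / ln(ε_1/ε_0) = ln(0.00006303/0.001954)/ln(0.001954/0.01631) = ln(0.0322569)/ln(0.119804) ≈ 1.6184.
Then ε_3 ≈ ε_2·(ε_2/ε_1)^p = 0.00006303·(0.0322569)^1.6184 = 0.00006303·0.00385793 ≈ 2.432e-07.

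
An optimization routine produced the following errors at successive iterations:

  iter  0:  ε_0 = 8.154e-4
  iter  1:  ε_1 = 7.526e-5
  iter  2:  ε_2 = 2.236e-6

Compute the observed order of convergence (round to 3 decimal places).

1.476

p ≈ ln(ε_2/ε_1) / ln(ε_1/ε_0)
  = ln(2.236e-6/7.526e-5) / ln(7.526e-5/8.154e-4)
  = ln(0.0297103) / ln(0.0922983)
  = -3.516261 / -2.382730 ≈ 1.475728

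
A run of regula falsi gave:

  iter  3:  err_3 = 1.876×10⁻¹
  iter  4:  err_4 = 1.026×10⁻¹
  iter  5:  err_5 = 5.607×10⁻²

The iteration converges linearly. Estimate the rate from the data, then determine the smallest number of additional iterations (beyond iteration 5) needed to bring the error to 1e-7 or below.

22

Rate ρ ≈ err_5/err_4 = 5.607×10⁻²/1.026×10⁻¹ = 0.5465.
After j more steps, err_{5+j} ≈ 5.607×10⁻²·ρ^j; need ρ^j ≤ 1e-7/5.607×10⁻² = 1.78348e-06.
j ≥ ln(1.78348e-06)/ln(0.5465) = -13.2369/-0.60422 = 21.907.
So 22 more iterations are needed.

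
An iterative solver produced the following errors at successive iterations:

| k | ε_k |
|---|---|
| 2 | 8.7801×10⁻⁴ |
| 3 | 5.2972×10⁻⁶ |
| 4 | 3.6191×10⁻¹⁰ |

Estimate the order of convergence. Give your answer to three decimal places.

p ≈ ln(ε_4/ε_3) / ln(ε_3/ε_2)
  = ln(3.6191×10⁻¹⁰/5.2972×10⁻⁶) / ln(5.2972×10⁻⁶/8.7801×10⁻⁴)
  = ln(6.8321e-05) / ln(0.00603319)
  = -9.591293 / -5.110479 ≈ 1.876789

1.877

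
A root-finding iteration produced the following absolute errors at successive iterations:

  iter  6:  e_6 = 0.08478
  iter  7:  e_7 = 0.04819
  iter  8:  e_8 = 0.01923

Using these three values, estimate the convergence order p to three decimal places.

p ≈ ln(e_8/e_7) / ln(e_7/e_6)
  = ln(0.01923/0.04819) / ln(0.04819/0.08478)
  = ln(0.399045) / ln(0.568412)
  = -0.918681 / -0.564909 ≈ 1.626246

1.626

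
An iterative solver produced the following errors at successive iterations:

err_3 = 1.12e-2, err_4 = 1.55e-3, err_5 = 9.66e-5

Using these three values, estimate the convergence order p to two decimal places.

1.40

p ≈ ln(err_5/err_4) / ln(err_4/err_3)
  = ln(9.66e-5/1.55e-3) / ln(1.55e-3/1.12e-2)
  = ln(0.0623226) / ln(0.138393)
  = -2.77543 / -1.97766 ≈ 1.40339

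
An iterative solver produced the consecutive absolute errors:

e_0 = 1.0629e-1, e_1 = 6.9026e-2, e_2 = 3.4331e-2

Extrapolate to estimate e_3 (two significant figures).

First estimate the order: p ≈ ln(e_2/e_1) / ln(e_1/e_0) = ln(3.4331e-2/6.9026e-2)/ln(6.9026e-2/1.0629e-1) = ln(0.497363)/ln(0.649412) ≈ 1.6179.
Then e_3 ≈ e_2·(e_2/e_1)^p = 3.4331e-2·(0.497363)^1.6179 = 3.4331e-2·0.323034 ≈ 0.01109.

1.1e-2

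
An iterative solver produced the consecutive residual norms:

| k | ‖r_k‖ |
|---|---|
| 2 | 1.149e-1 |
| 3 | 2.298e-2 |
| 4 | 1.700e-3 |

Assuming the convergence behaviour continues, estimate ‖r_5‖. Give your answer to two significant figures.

2.5e-5

First estimate the order: p ≈ ln(‖r_4‖/‖r_3‖) / ln(‖r_3‖/‖r_2‖) = ln(1.700e-3/2.298e-2)/ln(2.298e-2/1.149e-1) = ln(0.0739774)/ln(0.2) ≈ 1.6180.
Then ‖r_5‖ ≈ ‖r_4‖·(‖r_4‖/‖r_3‖)^p = 1.700e-3·(0.0739774)^1.6180 = 1.700e-3·0.014798 ≈ 2.516e-05.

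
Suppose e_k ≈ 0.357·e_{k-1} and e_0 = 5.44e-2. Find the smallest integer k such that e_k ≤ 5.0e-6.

10

After k steps, e_k ≈ 5.44e-2·0.357^k.
Need 0.357^k ≤ 5.0e-6/5.44e-2 = 9.19118e-05.
k ≥ ln(9.19118e-05)/ln(0.357) = -9.2947/-1.03002 = 9.024.
Smallest integer k = 10.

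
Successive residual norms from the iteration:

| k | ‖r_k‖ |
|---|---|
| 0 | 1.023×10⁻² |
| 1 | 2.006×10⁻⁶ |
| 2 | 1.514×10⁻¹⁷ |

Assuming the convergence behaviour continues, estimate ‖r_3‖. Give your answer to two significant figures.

6.5e-51

First estimate the order: p ≈ ln(‖r_2‖/‖r_1‖) / ln(‖r_1‖/‖r_0‖) = ln(1.514×10⁻¹⁷/2.006×10⁻⁶)/ln(2.006×10⁻⁶/1.023×10⁻²) = ln(7.54736e-12)/ln(0.00019609) ≈ 2.9999.
Then ‖r_3‖ ≈ ‖r_2‖·(‖r_2‖/‖r_1‖)^p = 1.514×10⁻¹⁷·(7.54736e-12)^2.9999 = 1.514×10⁻¹⁷·4.3102e-34 ≈ 6.526e-51.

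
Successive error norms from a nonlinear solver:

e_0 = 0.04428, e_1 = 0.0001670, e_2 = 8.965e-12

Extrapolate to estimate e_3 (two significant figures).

1.4e-33

First estimate the order: p ≈ ln(e_2/e_1) / ln(e_1/e_0) = ln(8.965e-12/0.0001670)/ln(0.0001670/0.04428) = ln(5.36826e-08)/ln(0.00377145) ≈ 2.9999.
Then e_3 ≈ e_2·(e_2/e_1)^p = 8.965e-12·(5.36826e-08)^2.9999 = 8.965e-12·1.54963e-22 ≈ 1.389e-33.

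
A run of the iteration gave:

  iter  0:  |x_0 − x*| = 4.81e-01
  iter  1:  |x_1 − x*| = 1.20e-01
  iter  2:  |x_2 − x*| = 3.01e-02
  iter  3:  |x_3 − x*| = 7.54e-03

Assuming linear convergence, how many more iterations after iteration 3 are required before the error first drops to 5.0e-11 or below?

14

Rate ρ ≈ |x_3 − x*|/|x_2 − x*| = 7.54e-03/3.01e-02 = 0.2505.
After j more steps, |x_{3+j} − x*| ≈ 7.54e-03·ρ^j; need ρ^j ≤ 5.0e-11/7.54e-03 = 6.6313e-09.
j ≥ ln(6.6313e-09)/ln(0.2505) = -18.8315/-1.38430 = 13.604.
So 14 more iterations are needed.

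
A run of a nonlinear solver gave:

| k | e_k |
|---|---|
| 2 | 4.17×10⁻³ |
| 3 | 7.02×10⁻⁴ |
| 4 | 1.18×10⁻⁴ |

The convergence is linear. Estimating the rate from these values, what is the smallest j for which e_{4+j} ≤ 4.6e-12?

Rate ρ ≈ e_4/e_3 = 1.18×10⁻⁴/7.02×10⁻⁴ = 0.1681.
After j more steps, e_{4+j} ≈ 1.18×10⁻⁴·ρ^j; need ρ^j ≤ 4.6e-12/1.18×10⁻⁴ = 3.89831e-08.
j ≥ ln(3.89831e-08)/ln(0.1681) = -17.0601/-1.78320 = 9.567.
So 10 more iterations are needed.

10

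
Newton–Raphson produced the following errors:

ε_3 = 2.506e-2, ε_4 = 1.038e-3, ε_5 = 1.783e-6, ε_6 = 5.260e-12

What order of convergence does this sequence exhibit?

2

Consecutive ratios: ε_6/ε_5 = 5.260e-12/1.783e-6 = 2.95008e-06, ε_5/ε_4 = 1.783e-6/1.038e-3 = 0.00171773.
p ≈ ln(2.95008e-06)/ln(0.00171773) = -12.7337/-6.3668 ≈ 2.00.
So the convergence is quadratic (order 2).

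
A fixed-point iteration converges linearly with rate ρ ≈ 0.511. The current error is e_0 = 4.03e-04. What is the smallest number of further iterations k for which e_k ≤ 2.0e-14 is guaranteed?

36

After k steps, e_k ≈ 4.03e-04·0.511^k.
Need 0.511^k ≤ 2.0e-14/4.03e-04 = 4.96278e-11.
k ≥ ln(4.96278e-11)/ln(0.511) = -23.7265/-0.67139 = 35.339.
Smallest integer k = 36.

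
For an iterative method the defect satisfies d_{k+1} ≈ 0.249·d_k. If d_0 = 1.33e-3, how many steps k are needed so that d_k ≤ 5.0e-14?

After k steps, d_k ≈ 1.33e-3·0.249^k.
Need 0.249^k ≤ 5.0e-14/1.33e-3 = 3.7594e-11.
k ≥ ln(3.7594e-11)/ln(0.249) = -24.0042/-1.39030 = 17.265.
Smallest integer k = 18.

18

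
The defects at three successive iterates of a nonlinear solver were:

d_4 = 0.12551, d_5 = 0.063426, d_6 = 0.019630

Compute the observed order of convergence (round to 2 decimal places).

1.72

p ≈ ln(d_6/d_5) / ln(d_5/d_4)
  = ln(0.019630/0.063426) / ln(0.063426/0.12551)
  = ln(0.309495) / ln(0.505346)
  = -1.17281 / -0.68251 ≈ 1.71838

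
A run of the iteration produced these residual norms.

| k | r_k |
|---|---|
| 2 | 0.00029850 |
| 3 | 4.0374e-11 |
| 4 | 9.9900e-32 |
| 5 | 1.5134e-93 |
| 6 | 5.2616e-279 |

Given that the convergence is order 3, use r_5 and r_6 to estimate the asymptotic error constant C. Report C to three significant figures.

C ≈ r_6 / r_5^3
  = 5.2616e-279 / (1.5134e-93)^3
  = 5.2616e-279 / 3.46626e-279 ≈ 1.5179

1.52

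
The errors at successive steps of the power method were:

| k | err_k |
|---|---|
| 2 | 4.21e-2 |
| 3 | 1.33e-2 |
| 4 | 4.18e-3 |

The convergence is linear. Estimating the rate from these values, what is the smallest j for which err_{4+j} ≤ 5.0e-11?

Rate ρ ≈ err_4/err_3 = 4.18e-3/1.33e-2 = 0.3143.
After j more steps, err_{4+j} ≈ 4.18e-3·ρ^j; need ρ^j ≤ 5.0e-11/4.18e-3 = 1.19617e-08.
j ≥ ln(1.19617e-08)/ln(0.3143) = -18.2416/-1.15741 = 15.761.
So 16 more iterations are needed.

16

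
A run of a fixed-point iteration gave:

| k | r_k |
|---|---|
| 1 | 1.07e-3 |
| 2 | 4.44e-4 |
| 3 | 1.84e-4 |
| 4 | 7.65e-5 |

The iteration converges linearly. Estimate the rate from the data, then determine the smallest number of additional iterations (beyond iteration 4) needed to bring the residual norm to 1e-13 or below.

Rate ρ ≈ r_4/r_3 = 7.65e-5/1.84e-4 = 0.4158.
After j more steps, r_{4+j} ≈ 7.65e-5·ρ^j; need ρ^j ≤ 1e-13/7.65e-5 = 1.30719e-09.
j ≥ ln(1.30719e-09)/ln(0.4158) = -20.4554/-0.87755 = 23.310.
So 24 more iterations are needed.

24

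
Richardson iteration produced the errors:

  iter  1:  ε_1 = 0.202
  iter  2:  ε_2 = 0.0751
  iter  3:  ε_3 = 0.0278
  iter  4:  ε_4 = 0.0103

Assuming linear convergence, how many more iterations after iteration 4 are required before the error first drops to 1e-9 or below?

Rate ρ ≈ ε_4/ε_3 = 0.0103/0.0278 = 0.3705.
After j more steps, ε_{4+j} ≈ 0.0103·ρ^j; need ρ^j ≤ 1e-9/0.0103 = 9.70874e-08.
j ≥ ln(9.70874e-08)/ln(0.3705) = -16.1477/-0.99290 = 16.263.
So 17 more iterations are needed.

17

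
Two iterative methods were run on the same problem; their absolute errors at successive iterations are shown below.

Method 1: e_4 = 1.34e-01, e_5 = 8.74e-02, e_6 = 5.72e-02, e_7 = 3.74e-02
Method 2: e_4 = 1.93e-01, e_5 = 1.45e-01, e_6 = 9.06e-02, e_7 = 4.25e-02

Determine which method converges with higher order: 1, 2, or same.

Method 1: p ≈ ln(3.74e-02/5.72e-02)/ln(5.72e-02/8.74e-02) ≈ 1.00.
Method 2: p ≈ ln(4.25e-02/9.06e-02)/ln(9.06e-02/1.45e-01) ≈ 1.61.
Method 2 has the higher order (≈1.6 vs ≈1.0).

2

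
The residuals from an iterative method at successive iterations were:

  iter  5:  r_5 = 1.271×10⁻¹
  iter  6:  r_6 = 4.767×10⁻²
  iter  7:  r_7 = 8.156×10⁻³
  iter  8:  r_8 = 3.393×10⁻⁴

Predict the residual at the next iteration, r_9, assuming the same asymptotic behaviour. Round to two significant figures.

1.1e-6

First estimate the order: p ≈ ln(r_8/r_7) / ln(r_7/r_6) = ln(3.393×10⁻⁴/8.156×10⁻³)/ln(8.156×10⁻³/4.767×10⁻²) = ln(0.0416013)/ln(0.171093) ≈ 1.8009.
Then r_9 ≈ r_8·(r_8/r_7)^p = 3.393×10⁻⁴·(0.0416013)^1.8009 = 3.393×10⁻⁴·0.00325949 ≈ 1.106e-06.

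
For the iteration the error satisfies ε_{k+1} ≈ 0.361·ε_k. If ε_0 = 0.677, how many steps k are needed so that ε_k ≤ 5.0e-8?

17

After k steps, ε_k ≈ 0.677·0.361^k.
Need 0.361^k ≤ 5.0e-8/0.677 = 7.38552e-08.
k ≥ ln(7.38552e-08)/ln(0.361) = -16.4212/-1.01888 = 16.117.
Smallest integer k = 17.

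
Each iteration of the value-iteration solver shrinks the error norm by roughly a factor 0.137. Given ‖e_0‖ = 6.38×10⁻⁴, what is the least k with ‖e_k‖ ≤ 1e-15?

After k steps, ‖e_k‖ ≈ 6.38×10⁻⁴·0.137^k.
Need 0.137^k ≤ 1e-15/6.38×10⁻⁴ = 1.5674e-12.
k ≥ ln(1.5674e-12)/ln(0.137) = -27.1816/-1.98777 = 13.674.
Smallest integer k = 14.

14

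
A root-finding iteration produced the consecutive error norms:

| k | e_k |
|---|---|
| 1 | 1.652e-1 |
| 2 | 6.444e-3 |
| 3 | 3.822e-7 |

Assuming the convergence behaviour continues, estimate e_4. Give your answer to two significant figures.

First estimate the order: p ≈ ln(e_3/e_2) / ln(e_2/e_1) = ln(3.822e-7/6.444e-3)/ln(6.444e-3/1.652e-1) = ln(5.9311e-05)/ln(0.0390073) ≈ 3.0002.
Then e_4 ≈ e_3·(e_3/e_2)^p = 3.822e-7·(5.9311e-05)^3.0002 = 3.822e-7·2.08238e-13 ≈ 7.959e-20.

8.0e-20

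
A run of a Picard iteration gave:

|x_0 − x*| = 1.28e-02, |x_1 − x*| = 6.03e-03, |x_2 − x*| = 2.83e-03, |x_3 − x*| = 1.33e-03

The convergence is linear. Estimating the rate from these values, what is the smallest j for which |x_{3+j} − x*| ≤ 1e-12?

28

Rate ρ ≈ |x_3 − x*|/|x_2 − x*| = 1.33e-03/2.83e-03 = 0.4700.
After j more steps, |x_{3+j} − x*| ≈ 1.33e-03·ρ^j; need ρ^j ≤ 1e-12/1.33e-03 = 7.5188e-10.
j ≥ ln(7.5188e-10)/ln(0.4700) = -21.0084/-0.75502 = 27.825.
So 28 more iterations are needed.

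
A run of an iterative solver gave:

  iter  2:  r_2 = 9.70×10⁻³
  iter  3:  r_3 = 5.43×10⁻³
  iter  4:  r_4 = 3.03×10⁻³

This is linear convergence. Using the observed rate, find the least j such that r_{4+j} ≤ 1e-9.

Rate ρ ≈ r_4/r_3 = 3.03×10⁻³/5.43×10⁻³ = 0.5580.
After j more steps, r_{4+j} ≈ 3.03×10⁻³·ρ^j; need ρ^j ≤ 1e-9/3.03×10⁻³ = 3.30033e-07.
j ≥ ln(3.30033e-07)/ln(0.5580) = -14.9241/-0.58340 = 25.581.
So 26 more iterations are needed.

26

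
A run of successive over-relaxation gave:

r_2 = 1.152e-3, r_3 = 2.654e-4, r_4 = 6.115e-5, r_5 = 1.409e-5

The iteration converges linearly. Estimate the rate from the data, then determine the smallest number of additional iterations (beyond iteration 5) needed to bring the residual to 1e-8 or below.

5

Rate ρ ≈ r_5/r_4 = 1.409e-5/6.115e-5 = 0.2304.
After j more steps, r_{5+j} ≈ 1.409e-5·ρ^j; need ρ^j ≤ 1e-8/1.409e-5 = 0.000709723.
j ≥ ln(0.000709723)/ln(0.2304) = -7.2506/-1.46794 = 4.939.
So 5 more iterations are needed.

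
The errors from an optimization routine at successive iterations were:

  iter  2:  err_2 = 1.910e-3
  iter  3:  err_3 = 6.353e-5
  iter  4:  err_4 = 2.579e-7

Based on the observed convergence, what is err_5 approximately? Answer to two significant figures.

3.5e-11

First estimate the order: p ≈ ln(err_4/err_3) / ln(err_3/err_2) = ln(2.579e-7/6.353e-5)/ln(6.353e-5/1.910e-3) = ln(0.0040595)/ln(0.0332618) ≈ 1.6180.
Then err_5 ≈ err_4·(err_4/err_3)^p = 2.579e-7·(0.0040595)^1.6180 = 2.579e-7·0.000135054 ≈ 3.483e-11.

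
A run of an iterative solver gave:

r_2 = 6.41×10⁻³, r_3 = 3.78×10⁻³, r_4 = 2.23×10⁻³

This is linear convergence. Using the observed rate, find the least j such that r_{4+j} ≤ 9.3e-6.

Rate ρ ≈ r_4/r_3 = 2.23×10⁻³/3.78×10⁻³ = 0.5899.
After j more steps, r_{4+j} ≈ 2.23×10⁻³·ρ^j; need ρ^j ≤ 9.3e-6/2.23×10⁻³ = 0.0041704.
j ≥ ln(0.0041704)/ln(0.5899) = -5.4797/-0.52780 = 10.382.
So 11 more iterations are needed.

11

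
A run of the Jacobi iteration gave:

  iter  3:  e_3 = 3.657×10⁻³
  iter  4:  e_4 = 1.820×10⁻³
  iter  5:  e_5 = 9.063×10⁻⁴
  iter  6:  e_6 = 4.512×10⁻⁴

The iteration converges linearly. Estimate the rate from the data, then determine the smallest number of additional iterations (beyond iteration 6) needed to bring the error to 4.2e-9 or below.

Rate ρ ≈ e_6/e_5 = 4.512×10⁻⁴/9.063×10⁻⁴ = 0.4978.
After j more steps, e_{6+j} ≈ 4.512×10⁻⁴·ρ^j; need ρ^j ≤ 4.2e-9/4.512×10⁻⁴ = 9.30851e-06.
j ≥ ln(9.30851e-06)/ln(0.4978) = -11.5846/-0.69756 = 16.607.
So 17 more iterations are needed.

17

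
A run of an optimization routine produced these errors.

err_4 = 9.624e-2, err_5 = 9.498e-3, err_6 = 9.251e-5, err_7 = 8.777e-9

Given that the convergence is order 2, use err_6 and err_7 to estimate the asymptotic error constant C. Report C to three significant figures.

C ≈ err_7 / err_6^2
  = 8.777e-9 / (9.251e-5)^2
  = 8.777e-9 / 8.5581e-09 ≈ 1.0256

1.03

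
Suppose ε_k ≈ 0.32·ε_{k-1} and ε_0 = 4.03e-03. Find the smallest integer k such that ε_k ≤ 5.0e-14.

23

After k steps, ε_k ≈ 4.03e-03·0.32^k.
Need 0.32^k ≤ 5.0e-14/4.03e-03 = 1.24069e-11.
k ≥ ln(1.24069e-11)/ln(0.32) = -25.1128/-1.13943 = 22.040.
Smallest integer k = 23.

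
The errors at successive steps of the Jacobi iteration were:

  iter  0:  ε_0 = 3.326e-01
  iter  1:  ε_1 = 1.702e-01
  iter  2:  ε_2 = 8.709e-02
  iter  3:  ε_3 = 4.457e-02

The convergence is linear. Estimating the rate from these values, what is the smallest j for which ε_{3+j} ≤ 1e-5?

13

Rate ρ ≈ ε_3/ε_2 = 4.457e-02/8.709e-02 = 0.5118.
After j more steps, ε_{3+j} ≈ 4.457e-02·ρ^j; need ρ^j ≤ 1e-5/4.457e-02 = 0.000224366.
j ≥ ln(0.000224366)/ln(0.5118) = -8.4022/-0.66982 = 12.544.
So 13 more iterations are needed.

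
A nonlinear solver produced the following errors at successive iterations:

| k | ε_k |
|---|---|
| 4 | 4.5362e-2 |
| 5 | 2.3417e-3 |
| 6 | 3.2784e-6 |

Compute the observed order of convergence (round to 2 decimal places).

2.22

p ≈ ln(ε_6/ε_5) / ln(ε_5/ε_4)
  = ln(3.2784e-6/2.3417e-3) / ln(2.3417e-3/4.5362e-2)
  = ln(0.00140001) / ln(0.0516225)
  = -6.57128 / -2.96380 ≈ 2.21718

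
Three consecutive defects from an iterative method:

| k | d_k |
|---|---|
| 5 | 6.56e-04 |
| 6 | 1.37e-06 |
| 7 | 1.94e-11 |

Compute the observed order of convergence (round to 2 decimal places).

1.81

p ≈ ln(d_7/d_6) / ln(d_6/d_5)
  = ln(1.94e-11/1.37e-06) / ln(1.37e-06/6.56e-04)
  = ln(1.41606e-05) / ln(0.00208841)
  = -11.16505 / -6.17135 ≈ 1.80917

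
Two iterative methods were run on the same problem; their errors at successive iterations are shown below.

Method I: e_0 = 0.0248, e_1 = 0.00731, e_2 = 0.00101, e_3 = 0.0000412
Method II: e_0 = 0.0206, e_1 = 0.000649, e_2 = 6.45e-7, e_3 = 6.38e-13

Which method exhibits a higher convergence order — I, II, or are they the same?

Method I: p ≈ ln(0.0000412/0.00101)/ln(0.00101/0.00731) ≈ 1.62.
Method II: p ≈ ln(6.38e-13/6.45e-7)/ln(6.45e-7/0.000649) ≈ 2.00.
Method II has the higher order (≈2.0 vs ≈1.6).

II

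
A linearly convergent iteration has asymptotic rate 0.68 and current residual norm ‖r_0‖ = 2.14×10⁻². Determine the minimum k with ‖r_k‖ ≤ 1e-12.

After k steps, ‖r_k‖ ≈ 2.14×10⁻²·0.68^k.
Need 0.68^k ≤ 1e-12/2.14×10⁻² = 4.6729e-11.
k ≥ ln(4.6729e-11)/ln(0.68) = -23.7867/-0.38566 = 61.678.
Smallest integer k = 62.

62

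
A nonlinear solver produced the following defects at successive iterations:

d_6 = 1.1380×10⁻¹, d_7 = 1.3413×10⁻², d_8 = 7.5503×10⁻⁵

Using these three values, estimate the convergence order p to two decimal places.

p ≈ ln(d_8/d_7) / ln(d_7/d_6)
  = ln(7.5503×10⁻⁵/1.3413×10⁻²) / ln(1.3413×10⁻²/1.1380×10⁻¹)
  = ln(0.00562909) / ln(0.117865)
  = -5.17981 / -2.13822 ≈ 2.42249

2.42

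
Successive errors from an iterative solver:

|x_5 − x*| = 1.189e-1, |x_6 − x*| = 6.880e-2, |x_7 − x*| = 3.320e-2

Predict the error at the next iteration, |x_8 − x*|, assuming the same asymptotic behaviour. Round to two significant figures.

1.3e-2

First estimate the order: p ≈ ln(|x_7 − x*|/|x_6 − x*|) / ln(|x_6 − x*|/|x_5 − x*|) = ln(3.320e-2/6.880e-2)/ln(6.880e-2/1.189e-1) = ln(0.482558)/ln(0.578638) ≈ 1.3319.
Then |x_8 − x*| ≈ |x_7 − x*|·(|x_7 − x*|/|x_6 − x*|)^p = 3.320e-2·(0.482558)^1.3319 = 3.320e-2·0.378896 ≈ 0.01258.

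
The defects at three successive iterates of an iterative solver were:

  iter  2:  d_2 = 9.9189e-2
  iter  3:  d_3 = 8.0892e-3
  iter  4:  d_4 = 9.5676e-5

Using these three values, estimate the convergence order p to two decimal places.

1.77

p ≈ ln(d_4/d_3) / ln(d_3/d_2)
  = ln(9.5676e-5/8.0892e-3) / ln(8.0892e-3/9.9189e-2)
  = ln(0.0118276) / ln(0.0815534)
  = -4.43732 / -2.50650 ≈ 1.77033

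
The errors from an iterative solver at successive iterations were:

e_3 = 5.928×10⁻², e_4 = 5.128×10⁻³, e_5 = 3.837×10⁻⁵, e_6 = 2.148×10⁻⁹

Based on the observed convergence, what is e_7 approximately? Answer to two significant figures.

6.7e-18

First estimate the order: p ≈ ln(e_6/e_5) / ln(e_5/e_4) = ln(2.148×10⁻⁹/3.837×10⁻⁵)/ln(3.837×10⁻⁵/5.128×10⁻³) = ln(5.59812e-05)/ln(0.00748245) ≈ 2.0000.
Then e_7 ≈ e_6·(e_6/e_5)^p = 2.148×10⁻⁹·(5.59812e-05)^2.0000 = 2.148×10⁻⁹·3.13389e-09 ≈ 6.732e-18.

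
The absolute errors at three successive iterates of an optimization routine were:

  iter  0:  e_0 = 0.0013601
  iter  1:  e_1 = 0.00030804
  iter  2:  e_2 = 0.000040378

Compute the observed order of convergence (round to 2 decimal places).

1.37

p ≈ ln(e_2/e_1) / ln(e_1/e_0)
  = ln(0.000040378/0.00030804) / ln(0.00030804/0.0013601)
  = ln(0.13108) / ln(0.226483)
  = -2.03195 / -1.48509 ≈ 1.36823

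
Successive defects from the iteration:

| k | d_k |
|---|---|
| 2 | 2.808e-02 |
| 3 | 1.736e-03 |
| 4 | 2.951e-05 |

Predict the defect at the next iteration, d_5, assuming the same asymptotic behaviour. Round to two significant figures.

First estimate the order: p ≈ ln(d_4/d_3) / ln(d_3/d_2) = ln(2.951e-05/1.736e-03)/ln(1.736e-03/2.808e-02) = ln(0.0169988)/ln(0.0618234) ≈ 1.4639.
Then d_5 ≈ d_4·(d_4/d_3)^p = 2.951e-05·(0.0169988)^1.4639 = 2.951e-05·0.00256749 ≈ 7.577e-08.

7.6e-8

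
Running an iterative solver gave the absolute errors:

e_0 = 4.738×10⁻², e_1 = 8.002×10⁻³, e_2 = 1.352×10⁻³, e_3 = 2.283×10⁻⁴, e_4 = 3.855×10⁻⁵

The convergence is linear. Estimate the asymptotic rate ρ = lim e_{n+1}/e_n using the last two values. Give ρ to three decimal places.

0.169

ρ ≈ e_4/e_3 = 3.855×10⁻⁵/2.283×10⁻⁴ = 0.16886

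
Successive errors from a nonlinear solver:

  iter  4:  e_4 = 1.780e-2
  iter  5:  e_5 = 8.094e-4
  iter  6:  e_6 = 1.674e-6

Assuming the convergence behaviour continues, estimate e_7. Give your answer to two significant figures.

First estimate the order: p ≈ ln(e_6/e_5) / ln(e_5/e_4) = ln(1.674e-6/8.094e-4)/ln(8.094e-4/1.780e-2) = ln(0.0020682)/ln(0.0454719) ≈ 1.9999.
Then e_7 ≈ e_6·(e_6/e_5)^p = 1.674e-6·(0.0020682)^1.9999 = 1.674e-6·4.2801e-06 ≈ 7.165e-12.

7.2e-12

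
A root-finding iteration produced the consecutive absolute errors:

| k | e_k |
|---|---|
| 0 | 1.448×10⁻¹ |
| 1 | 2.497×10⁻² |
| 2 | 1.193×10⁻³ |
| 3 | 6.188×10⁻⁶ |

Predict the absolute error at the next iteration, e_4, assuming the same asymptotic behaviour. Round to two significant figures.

6.9e-10

First estimate the order: p ≈ ln(e_3/e_2) / ln(e_2/e_1) = ln(6.188×10⁻⁶/1.193×10⁻³)/ln(1.193×10⁻³/2.497×10⁻²) = ln(0.00518692)/ln(0.0477773) ≈ 1.7301.
Then e_4 ≈ e_3·(e_3/e_2)^p = 6.188×10⁻⁶·(0.00518692)^1.7301 = 6.188×10⁻⁶·0.000111318 ≈ 6.888e-10.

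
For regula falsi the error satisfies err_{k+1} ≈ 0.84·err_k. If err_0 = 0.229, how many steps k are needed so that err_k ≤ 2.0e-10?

120

After k steps, err_k ≈ 0.229·0.84^k.
Need 0.84^k ≤ 2.0e-10/0.229 = 8.73362e-10.
k ≥ ln(8.73362e-10)/ln(0.84) = -20.8587/-0.17435 = 119.637.
Smallest integer k = 120.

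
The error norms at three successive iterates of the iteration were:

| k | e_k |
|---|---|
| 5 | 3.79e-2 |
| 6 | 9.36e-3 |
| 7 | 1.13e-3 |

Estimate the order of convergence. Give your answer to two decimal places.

p ≈ ln(e_7/e_6) / ln(e_6/e_5)
  = ln(1.13e-3/9.36e-3) / ln(9.36e-3/3.79e-2)
  = ln(0.120726) / ln(0.246966)
  = -2.11423 / -1.39850 ≈ 1.51178

1.51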